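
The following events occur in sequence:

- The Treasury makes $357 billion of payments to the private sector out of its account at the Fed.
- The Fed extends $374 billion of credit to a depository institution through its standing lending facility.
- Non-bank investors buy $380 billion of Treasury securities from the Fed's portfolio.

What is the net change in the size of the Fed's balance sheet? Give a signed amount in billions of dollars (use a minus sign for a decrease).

Fed balance sheet:
  Assets:      Securities −$380B, Loans to banks +$374B
  Liabilities: Bank reserves +$351B, Government deposits −$357B
Change in total Fed assets = -$6 billion.

-$6 billion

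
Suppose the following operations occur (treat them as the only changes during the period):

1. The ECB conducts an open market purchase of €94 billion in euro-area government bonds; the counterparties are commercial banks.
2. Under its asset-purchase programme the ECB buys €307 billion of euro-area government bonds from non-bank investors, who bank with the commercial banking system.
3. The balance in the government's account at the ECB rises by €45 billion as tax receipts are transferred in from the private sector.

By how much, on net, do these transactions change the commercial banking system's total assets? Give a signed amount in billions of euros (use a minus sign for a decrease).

+€262 billion

ECB balance sheet:
  Assets:      Securities +€401B
  Liabilities: Bank reserves +€356B, Government deposits +€45B
Commercial banking system:
  Assets:      Reserves at CB +€356B, Securities −€94B
  Liabilities: Checkable deposits +€262B
Change in total bank assets = +€262 billion.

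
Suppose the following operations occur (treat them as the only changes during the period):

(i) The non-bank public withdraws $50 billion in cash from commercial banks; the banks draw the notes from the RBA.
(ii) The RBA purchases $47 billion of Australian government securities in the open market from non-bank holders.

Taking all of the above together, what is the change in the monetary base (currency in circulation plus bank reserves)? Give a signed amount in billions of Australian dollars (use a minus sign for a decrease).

RBA balance sheet:
  Assets:      Securities +$47B
  Liabilities: Bank reserves −$3B, Currency in circulation +$50B
Commercial banking system:
  Assets:      Reserves at CB −$3B
  Liabilities: Checkable deposits −$3B
Monetary base = currency + reserves: +$50B + (−$3B) = +$47 billion.

+$47 billion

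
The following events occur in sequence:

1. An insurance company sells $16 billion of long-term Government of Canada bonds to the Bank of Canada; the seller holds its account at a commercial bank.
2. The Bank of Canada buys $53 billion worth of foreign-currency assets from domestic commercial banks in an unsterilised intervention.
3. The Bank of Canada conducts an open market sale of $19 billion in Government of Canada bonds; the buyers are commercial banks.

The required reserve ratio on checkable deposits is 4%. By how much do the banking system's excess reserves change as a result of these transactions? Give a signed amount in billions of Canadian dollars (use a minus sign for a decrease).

+$49.36 billion

Asset purchase (from non-banks) $16 billion: reserves +$16B, deposits +$16B.
FX purchase $53 billion: reserves +$53B, deposits 0.
OMO sale (to banks) $19 billion: reserves −$19B, deposits 0.
Totals: Δreserves = +$50B, Δdeposits = +$16B.
Δrequired reserves = 4% × +$16B = +$0.64B.
Δexcess reserves = Δreserves − Δrequired = +$50B − (+$0.64B) = +$49.36 billion.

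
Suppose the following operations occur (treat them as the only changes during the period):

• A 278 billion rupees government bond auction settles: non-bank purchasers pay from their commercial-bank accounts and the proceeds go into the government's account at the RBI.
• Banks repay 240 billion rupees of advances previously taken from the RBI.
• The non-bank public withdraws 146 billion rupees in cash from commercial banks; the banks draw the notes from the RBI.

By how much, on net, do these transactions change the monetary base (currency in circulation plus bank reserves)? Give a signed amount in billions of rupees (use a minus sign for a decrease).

Government account inflow 278 billion rupees: reserves shift to a non-base liability → −278B.
Discount-window repayment 240 billion rupees: RBI balance sheet contracts → −240B.
Currency withdrawal 146 billion rupees: just a shift between currency and reserves — both are base money → 0.
Net: −278 − 240 + 0 = -518 billion.

-518 billion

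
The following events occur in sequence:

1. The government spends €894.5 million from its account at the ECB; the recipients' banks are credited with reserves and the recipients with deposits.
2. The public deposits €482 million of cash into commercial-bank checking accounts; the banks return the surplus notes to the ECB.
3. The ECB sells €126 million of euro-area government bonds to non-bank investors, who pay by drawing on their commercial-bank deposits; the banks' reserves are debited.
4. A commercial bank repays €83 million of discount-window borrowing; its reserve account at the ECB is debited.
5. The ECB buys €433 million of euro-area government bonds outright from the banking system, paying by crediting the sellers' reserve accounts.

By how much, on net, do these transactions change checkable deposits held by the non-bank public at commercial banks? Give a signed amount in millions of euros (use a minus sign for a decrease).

+€1250.5 million

ECB balance sheet:
  Assets:      Securities +€307M, Loans to banks −€83M
  Liabilities: Bank reserves +€1600.5M, Currency in circulation −€482M, Government deposits −€894.5M
Commercial banking system:
  Assets:      Reserves at CB +€1600.5M, Securities −€433M
  Liabilities: Checkable deposits +€1250.5M, Borrowings from CB −€83M
So the change in checkable deposits held by the non-bank public at commercial banks is +€1250.5 million.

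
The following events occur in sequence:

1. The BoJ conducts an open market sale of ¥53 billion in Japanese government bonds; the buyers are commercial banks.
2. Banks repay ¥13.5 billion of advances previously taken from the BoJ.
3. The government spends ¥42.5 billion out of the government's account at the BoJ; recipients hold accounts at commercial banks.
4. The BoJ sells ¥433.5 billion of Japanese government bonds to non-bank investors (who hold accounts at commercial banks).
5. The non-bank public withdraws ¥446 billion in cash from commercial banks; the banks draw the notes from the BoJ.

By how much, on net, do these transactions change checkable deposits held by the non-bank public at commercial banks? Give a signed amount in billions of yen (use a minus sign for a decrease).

-¥837 billion

BoJ balance sheet:
  Assets:      Securities −¥486.5B, Loans to banks −¥13.5B
  Liabilities: Bank reserves −¥903.5B, Currency in circulation +¥446B, Government deposits −¥42.5B
Commercial banking system:
  Assets:      Reserves at CB −¥903.5B, Securities +¥53B
  Liabilities: Checkable deposits −¥837B, Borrowings from CB −¥13.5B
So the change in checkable deposits held by the non-bank public at commercial banks is -¥837 billion.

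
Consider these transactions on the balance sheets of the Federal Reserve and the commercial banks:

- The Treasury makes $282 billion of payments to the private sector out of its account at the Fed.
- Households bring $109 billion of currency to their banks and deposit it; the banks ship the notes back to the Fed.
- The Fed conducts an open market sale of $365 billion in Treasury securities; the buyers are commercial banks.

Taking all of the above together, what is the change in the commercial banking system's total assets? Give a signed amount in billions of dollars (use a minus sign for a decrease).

Fed balance sheet:
  Assets:      Securities −$365B
  Liabilities: Bank reserves +$26B, Currency in circulation −$109B, Government deposits −$282B
Commercial banking system:
  Assets:      Reserves at CB +$26B, Securities +$365B
  Liabilities: Checkable deposits +$391B
Change in total bank assets = +$391 billion.

+$391 billion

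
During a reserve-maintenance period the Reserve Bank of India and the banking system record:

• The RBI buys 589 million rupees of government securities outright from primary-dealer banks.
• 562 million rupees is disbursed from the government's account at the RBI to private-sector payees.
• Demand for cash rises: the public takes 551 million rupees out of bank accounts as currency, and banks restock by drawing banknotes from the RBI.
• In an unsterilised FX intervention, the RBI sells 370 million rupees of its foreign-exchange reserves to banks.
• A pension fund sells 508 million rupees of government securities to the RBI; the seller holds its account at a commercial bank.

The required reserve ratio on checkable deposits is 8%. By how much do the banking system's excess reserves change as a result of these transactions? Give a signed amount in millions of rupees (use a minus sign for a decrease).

OMO purchase (from banks) 589 million rupees: reserves +589M, deposits 0.
Government spending 562 million rupees: reserves +562M, deposits +562M.
Currency withdrawal 551 million rupees: reserves −551M, deposits −551M.
FX sale 370 million rupees: reserves −370M, deposits 0.
Asset purchase (from non-banks) 508 million rupees: reserves +508M, deposits +508M.
Totals: Δreserves = +738M, Δdeposits = +519M.
Δrequired reserves = 8% × +519M = +41.52M.
Δexcess reserves = Δreserves − Δrequired = +738M − (+41.52M) = +696.48 million.

+696.48 million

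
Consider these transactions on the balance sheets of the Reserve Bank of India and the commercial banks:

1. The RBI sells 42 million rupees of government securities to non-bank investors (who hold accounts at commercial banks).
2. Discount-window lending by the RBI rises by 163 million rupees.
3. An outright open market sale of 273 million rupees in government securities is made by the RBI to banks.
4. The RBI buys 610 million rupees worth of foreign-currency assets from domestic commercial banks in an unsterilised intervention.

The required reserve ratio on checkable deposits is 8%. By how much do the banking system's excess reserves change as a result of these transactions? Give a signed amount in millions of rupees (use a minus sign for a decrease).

+461.36 million

Asset sale (to non-banks) 42 million rupees: reserves −42M, deposits −42M.
Discount-window loan 163 million rupees: reserves +163M, deposits 0.
OMO sale (to banks) 273 million rupees: reserves −273M, deposits 0.
FX purchase 610 million rupees: reserves +610M, deposits 0.
Totals: Δreserves = +458M, Δdeposits = −42M.
Δrequired reserves = 8% × −42M = −3.36M.
Δexcess reserves = Δreserves − Δrequired = +458M − (−3.36M) = +461.36 million.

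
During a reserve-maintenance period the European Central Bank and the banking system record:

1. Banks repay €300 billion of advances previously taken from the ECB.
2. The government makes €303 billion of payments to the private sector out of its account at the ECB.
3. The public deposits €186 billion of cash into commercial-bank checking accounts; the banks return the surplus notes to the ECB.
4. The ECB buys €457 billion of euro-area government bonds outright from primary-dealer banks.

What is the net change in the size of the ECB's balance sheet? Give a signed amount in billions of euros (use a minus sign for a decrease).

+€157 billion

ECB balance sheet:
  Assets:      Securities +€457B, Loans to banks −€300B
  Liabilities: Bank reserves +€646B, Currency in circulation −€186B, Government deposits −€303B
Commercial banking system:
  Assets:      Reserves at CB +€646B, Securities −€457B
  Liabilities: Checkable deposits +€489B, Borrowings from CB −€300B
Change in total ECB assets = +€157 billion.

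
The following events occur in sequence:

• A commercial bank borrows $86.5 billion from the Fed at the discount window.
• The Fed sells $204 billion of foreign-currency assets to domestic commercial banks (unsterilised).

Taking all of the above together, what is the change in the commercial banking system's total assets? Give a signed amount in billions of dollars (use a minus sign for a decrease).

Fed balance sheet:
  Assets:      Loans to banks +$86.5B, Foreign assets −$204B
  Liabilities: Bank reserves −$117.5B
Commercial banking system:
  Assets:      Reserves at CB −$117.5B, Foreign assets +$204B
  Liabilities: Borrowings from CB +$86.5B
Change in total bank assets = +$86.5 billion.

+$86.5 billion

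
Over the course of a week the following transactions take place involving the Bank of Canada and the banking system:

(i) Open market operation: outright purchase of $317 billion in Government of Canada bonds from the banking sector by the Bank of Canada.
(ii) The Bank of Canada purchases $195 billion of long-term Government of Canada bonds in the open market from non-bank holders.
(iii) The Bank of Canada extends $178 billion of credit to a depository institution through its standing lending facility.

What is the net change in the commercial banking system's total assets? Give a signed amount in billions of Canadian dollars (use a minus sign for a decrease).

Bank of Canada balance sheet:
  Assets:      Securities +$512B, Loans to banks +$178B
  Liabilities: Bank reserves +$690B
Commercial banking system:
  Assets:      Reserves at CB +$690B, Securities −$317B
  Liabilities: Checkable deposits +$195B, Borrowings from CB +$178B
Change in total bank assets = +$373 billion.

+$373 billion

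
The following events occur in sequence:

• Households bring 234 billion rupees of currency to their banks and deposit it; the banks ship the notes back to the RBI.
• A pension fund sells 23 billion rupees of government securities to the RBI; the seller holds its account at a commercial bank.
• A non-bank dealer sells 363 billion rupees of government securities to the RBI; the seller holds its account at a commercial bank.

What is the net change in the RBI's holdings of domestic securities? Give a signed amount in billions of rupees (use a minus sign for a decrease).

+386 billion

Currency deposit 234 billion rupees: the RBI's securities portfolio is untouched → 0.
Asset purchase (from non-banks) 23 billion rupees: securities added to the RBI's portfolio → +23B.
Asset purchase (from non-banks) 363 billion rupees: securities added to the RBI's portfolio → +363B.
Net: 0 + 23 + 363 = +386 billion.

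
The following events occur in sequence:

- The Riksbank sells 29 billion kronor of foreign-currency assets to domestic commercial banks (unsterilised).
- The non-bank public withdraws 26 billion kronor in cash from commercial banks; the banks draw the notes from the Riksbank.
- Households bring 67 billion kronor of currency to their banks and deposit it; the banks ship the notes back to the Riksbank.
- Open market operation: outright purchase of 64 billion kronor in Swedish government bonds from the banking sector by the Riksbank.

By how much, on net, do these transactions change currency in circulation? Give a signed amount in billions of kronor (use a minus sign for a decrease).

-41 billion

Riksbank balance sheet:
  Assets:      Securities +64B, Foreign assets −29B
  Liabilities: Bank reserves +76B, Currency in circulation −41B
So the change in currency in circulation is -41 billion.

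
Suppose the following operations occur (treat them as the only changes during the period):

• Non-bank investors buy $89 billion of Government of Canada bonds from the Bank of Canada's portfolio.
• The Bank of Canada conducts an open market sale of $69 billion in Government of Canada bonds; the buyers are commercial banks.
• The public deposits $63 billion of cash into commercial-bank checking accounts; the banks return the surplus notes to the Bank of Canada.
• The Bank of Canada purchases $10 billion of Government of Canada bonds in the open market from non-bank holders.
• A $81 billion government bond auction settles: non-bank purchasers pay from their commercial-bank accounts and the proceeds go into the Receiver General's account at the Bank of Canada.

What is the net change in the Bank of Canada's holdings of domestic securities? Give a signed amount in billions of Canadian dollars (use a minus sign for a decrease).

-$148 billion

Asset sale (to non-banks) $89 billion: securities removed from the Bank of Canada's portfolio → −$89B.
OMO sale (to banks) $69 billion: securities removed from the Bank of Canada's portfolio → −$69B.
Currency deposit $63 billion: the Bank of Canada's securities portfolio is untouched → 0.
Asset purchase (from non-banks) $10 billion: securities added to the Bank of Canada's portfolio → +$10B.
Government account inflow $81 billion: the Bank of Canada's securities portfolio is untouched → 0.
Net: −89 − 69 + 0 + 10 + 0 = -$148 billion.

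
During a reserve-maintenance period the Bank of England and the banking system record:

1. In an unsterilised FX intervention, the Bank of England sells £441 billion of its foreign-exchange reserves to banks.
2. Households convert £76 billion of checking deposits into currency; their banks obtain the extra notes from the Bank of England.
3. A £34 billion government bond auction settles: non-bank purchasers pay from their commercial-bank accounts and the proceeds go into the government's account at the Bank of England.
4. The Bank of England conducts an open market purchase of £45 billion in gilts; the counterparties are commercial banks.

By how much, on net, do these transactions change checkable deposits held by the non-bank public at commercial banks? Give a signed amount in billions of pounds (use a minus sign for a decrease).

-£110 billion

FX sale £441 billion: the counterparty is a bank, so public deposits are unchanged → 0.
Currency withdrawal £76 billion: non-bank counterparties' bank balances fall → −£76B.
Government account inflow £34 billion: non-bank counterparties' bank balances fall → −£34B.
OMO purchase (from banks) £45 billion: the counterparty is a bank, so public deposits are unchanged → 0.
Net: 0 − 76 − 34 + 0 = -£110 billion.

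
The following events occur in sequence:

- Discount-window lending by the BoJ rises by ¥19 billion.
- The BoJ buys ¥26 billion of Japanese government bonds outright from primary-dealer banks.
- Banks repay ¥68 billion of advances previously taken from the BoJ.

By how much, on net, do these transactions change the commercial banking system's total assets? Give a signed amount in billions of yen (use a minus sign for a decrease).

Discount-window loan ¥19 billion: bank balance sheets expand → +¥19B.
OMO purchase (from banks) ¥26 billion: just an asset swap on bank balance sheets → 0.
Discount-window repayment ¥68 billion: bank balance sheets shrink → −¥68B.
Net: 19 + 0 − 68 = -¥49 billion.

-¥49 billion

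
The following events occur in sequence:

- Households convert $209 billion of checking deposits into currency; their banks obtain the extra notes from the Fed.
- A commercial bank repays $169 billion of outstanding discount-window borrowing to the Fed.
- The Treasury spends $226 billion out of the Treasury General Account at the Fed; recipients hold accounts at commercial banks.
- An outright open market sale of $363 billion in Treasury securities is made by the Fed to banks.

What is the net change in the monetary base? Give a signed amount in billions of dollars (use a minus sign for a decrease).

Fed balance sheet:
  Assets:      Securities −$363B, Loans to banks −$169B
  Liabilities: Bank reserves −$515B, Currency in circulation +$209B, Government deposits −$226B
Commercial banking system:
  Assets:      Reserves at CB −$515B, Securities +$363B
  Liabilities: Checkable deposits +$17B, Borrowings from CB −$169B
Monetary base = currency + reserves: +$209B + (−$515B) = -$306 billion.

-$306 billion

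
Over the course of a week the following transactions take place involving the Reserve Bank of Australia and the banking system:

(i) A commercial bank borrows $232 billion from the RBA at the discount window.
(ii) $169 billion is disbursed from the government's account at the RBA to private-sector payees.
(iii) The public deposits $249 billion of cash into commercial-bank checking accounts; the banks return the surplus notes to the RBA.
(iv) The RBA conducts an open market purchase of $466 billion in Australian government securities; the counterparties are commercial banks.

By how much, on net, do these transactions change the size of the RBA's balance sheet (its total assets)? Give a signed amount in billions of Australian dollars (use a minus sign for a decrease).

+$698 billion

Discount-window loan $232 billion: an RBA asset is acquired → +$232B.
Government spending $169 billion: only the composition of liabilities changes → 0.
Currency deposit $249 billion: only the composition of liabilities changes → 0.
OMO purchase (from banks) $466 billion: an RBA asset is acquired → +$466B.
Net: 232 + 0 + 0 + 466 = +$698 billion.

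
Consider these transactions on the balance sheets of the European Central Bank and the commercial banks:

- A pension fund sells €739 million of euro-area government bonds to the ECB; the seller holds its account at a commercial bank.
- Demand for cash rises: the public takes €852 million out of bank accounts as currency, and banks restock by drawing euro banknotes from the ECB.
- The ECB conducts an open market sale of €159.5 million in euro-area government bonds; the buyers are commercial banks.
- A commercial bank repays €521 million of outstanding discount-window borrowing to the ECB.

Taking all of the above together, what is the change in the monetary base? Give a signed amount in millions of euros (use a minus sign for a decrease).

+€58.5 million

ECB balance sheet:
  Assets:      Securities +€579.5M, Loans to banks −€521M
  Liabilities: Bank reserves −€793.5M, Currency in circulation +€852M
Monetary base = currency + reserves: +€852M + (−€793.5M) = +€58.5 million.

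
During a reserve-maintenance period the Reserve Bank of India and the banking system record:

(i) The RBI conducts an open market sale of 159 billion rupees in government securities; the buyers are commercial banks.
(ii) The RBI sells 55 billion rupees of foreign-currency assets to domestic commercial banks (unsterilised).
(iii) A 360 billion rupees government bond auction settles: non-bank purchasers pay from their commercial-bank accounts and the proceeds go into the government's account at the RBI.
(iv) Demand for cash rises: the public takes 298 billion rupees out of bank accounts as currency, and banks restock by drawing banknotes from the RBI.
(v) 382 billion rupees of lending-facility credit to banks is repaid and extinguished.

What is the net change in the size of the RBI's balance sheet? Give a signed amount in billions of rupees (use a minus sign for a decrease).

-596 billion

OMO sale (to banks) 159 billion rupees: an RBI asset is shed → −159B.
FX sale 55 billion rupees: an RBI asset is shed → −55B.
Government account inflow 360 billion rupees: only the composition of liabilities changes → 0.
Currency withdrawal 298 billion rupees: only the composition of liabilities changes → 0.
Discount-window repayment 382 billion rupees: an RBI asset is shed → −382B.
Net: −159 − 55 + 0 + 0 − 382 = -596 billion.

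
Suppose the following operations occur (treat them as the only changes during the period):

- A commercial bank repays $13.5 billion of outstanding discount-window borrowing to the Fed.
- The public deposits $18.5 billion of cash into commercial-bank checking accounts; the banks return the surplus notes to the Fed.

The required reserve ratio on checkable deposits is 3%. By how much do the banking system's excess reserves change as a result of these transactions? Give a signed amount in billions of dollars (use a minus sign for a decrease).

+$4.445 billion

Discount-window repayment $13.5 billion: reserves −$13.5B, deposits 0.
Currency deposit $18.5 billion: reserves +$18.5B, deposits +$18.5B.
Totals: Δreserves = +$5B, Δdeposits = +$18.5B.
Δrequired reserves = 3% × +$18.5B = +$0.555B.
Δexcess reserves = Δreserves − Δrequired = +$5B − (+$0.555B) = +$4.445 billion.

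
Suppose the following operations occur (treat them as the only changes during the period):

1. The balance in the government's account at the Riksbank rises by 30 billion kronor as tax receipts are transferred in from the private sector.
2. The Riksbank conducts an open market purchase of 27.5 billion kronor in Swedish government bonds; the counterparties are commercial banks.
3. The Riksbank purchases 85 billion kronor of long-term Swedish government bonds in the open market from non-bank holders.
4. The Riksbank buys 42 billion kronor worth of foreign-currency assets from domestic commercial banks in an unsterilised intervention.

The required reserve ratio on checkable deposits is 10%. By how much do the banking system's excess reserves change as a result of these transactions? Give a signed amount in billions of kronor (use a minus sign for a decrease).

+119 billion

Government account inflow 30 billion kronor: reserves −30B, deposits −30B.
OMO purchase (from banks) 27.5 billion kronor: reserves +27.5B, deposits 0.
Asset purchase (from non-banks) 85 billion kronor: reserves +85B, deposits +85B.
FX purchase 42 billion kronor: reserves +42B, deposits 0.
Totals: Δreserves = +124.5B, Δdeposits = +55B.
Δrequired reserves = 10% × +55B = +5.5B.
Δexcess reserves = Δreserves − Δrequired = +124.5B − (+5.5B) = +119 billion.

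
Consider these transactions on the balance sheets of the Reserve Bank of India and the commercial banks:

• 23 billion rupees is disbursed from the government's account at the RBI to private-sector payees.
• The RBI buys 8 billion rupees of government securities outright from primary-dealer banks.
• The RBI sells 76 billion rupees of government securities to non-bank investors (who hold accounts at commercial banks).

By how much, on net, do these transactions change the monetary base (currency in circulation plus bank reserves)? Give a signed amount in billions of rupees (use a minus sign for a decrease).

RBI balance sheet:
  Assets:      Securities −68B
  Liabilities: Bank reserves −45B, Government deposits −23B
Monetary base = currency + reserves: 0 + (−45B) = -45 billion.

-45 billion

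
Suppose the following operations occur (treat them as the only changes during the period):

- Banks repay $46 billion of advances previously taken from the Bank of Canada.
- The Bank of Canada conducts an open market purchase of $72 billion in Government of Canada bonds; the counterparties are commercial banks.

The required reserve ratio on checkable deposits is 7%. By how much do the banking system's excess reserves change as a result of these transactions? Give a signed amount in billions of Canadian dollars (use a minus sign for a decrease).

Discount-window repayment $46 billion: reserves −$46B, deposits 0.
OMO purchase (from banks) $72 billion: reserves +$72B, deposits 0.
Totals: Δreserves = +$26B, Δdeposits = 0.
Δrequired reserves = 7% × 0 = 0.
Δexcess reserves = Δreserves − Δrequired = +$26B − (0) = +$26 billion.

+$26 billion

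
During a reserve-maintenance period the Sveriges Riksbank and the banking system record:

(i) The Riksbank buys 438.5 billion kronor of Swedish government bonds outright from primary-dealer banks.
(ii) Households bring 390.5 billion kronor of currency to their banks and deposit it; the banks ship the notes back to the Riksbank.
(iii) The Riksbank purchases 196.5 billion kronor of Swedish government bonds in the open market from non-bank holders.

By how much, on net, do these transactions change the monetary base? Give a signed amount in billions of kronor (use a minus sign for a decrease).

+635 billion

OMO purchase (from banks) 438.5 billion kronor: Riksbank balance sheet expands → +438.5B.
Currency deposit 390.5 billion kronor: just a shift between currency and reserves — both are base money → 0.
Asset purchase (from non-banks) 196.5 billion kronor: Riksbank balance sheet expands → +196.5B.
Net: 438.5 + 0 + 196.5 = +635 billion.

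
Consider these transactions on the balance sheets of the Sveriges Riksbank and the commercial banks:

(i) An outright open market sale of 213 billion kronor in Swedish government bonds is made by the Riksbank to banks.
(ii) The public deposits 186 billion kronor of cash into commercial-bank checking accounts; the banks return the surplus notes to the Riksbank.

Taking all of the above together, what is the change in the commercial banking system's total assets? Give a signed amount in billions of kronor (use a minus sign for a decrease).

Riksbank balance sheet:
  Assets:      Securities −213B
  Liabilities: Bank reserves −27B, Currency in circulation −186B
Commercial banking system:
  Assets:      Reserves at CB −27B, Securities +213B
  Liabilities: Checkable deposits +186B
Change in total bank assets = +186 billion.

+186 billion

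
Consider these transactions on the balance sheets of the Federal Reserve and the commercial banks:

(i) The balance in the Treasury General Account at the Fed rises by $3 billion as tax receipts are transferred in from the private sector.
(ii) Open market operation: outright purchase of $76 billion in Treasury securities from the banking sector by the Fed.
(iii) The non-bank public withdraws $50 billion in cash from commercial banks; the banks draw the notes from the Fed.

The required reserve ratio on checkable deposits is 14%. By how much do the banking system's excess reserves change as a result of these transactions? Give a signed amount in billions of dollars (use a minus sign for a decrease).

Government account inflow $3 billion: reserves −$3B, deposits −$3B.
OMO purchase (from banks) $76 billion: reserves +$76B, deposits 0.
Currency withdrawal $50 billion: reserves −$50B, deposits −$50B.
Totals: Δreserves = +$23B, Δdeposits = −$53B.
Δrequired reserves = 14% × −$53B = −$7.42B.
Δexcess reserves = Δreserves − Δrequired = +$23B − (−$7.42B) = +$30.42 billion.

+$30.42 billion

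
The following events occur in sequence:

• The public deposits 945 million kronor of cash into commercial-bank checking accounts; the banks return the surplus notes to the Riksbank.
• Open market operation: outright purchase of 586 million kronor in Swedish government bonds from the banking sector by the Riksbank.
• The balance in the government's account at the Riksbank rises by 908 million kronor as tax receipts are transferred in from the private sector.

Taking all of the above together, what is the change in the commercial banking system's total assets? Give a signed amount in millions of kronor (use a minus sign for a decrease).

+37 million

Riksbank balance sheet:
  Assets:      Securities +586M
  Liabilities: Bank reserves +623M, Currency in circulation −945M, Government deposits +908M
Commercial banking system:
  Assets:      Reserves at CB +623M, Securities −586M
  Liabilities: Checkable deposits +37M
Change in total bank assets = +37 million.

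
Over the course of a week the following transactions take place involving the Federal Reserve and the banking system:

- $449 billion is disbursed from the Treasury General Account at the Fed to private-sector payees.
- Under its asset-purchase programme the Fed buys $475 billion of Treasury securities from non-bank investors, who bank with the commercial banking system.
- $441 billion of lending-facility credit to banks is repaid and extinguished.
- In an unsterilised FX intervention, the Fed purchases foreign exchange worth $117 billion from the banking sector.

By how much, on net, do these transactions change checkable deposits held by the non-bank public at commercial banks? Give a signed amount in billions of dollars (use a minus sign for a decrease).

Fed balance sheet:
  Assets:      Securities +$475B, Loans to banks −$441B, Foreign assets +$117B
  Liabilities: Bank reserves +$600B, Government deposits −$449B
Commercial banking system:
  Assets:      Reserves at CB +$600B, Foreign assets −$117B
  Liabilities: Checkable deposits +$924B, Borrowings from CB −$441B
So the change in checkable deposits held by the non-bank public at commercial banks is +$924 billion.

+$924 billion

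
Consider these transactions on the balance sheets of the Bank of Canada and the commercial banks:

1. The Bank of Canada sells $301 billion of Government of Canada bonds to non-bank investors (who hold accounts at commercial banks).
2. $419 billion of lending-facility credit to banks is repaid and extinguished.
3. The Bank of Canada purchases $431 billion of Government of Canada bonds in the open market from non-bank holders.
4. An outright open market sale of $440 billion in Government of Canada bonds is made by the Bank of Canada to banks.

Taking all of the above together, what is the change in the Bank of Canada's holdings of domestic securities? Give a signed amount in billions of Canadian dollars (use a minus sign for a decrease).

Bank of Canada balance sheet:
  Assets:      Securities −$310B, Loans to banks −$419B
  Liabilities: Bank reserves −$729B
Commercial banking system:
  Assets:      Reserves at CB −$729B, Securities +$440B
  Liabilities: Checkable deposits +$130B, Borrowings from CB −$419B
So the change in the Bank of Canada's holdings of domestic securities is -$310 billion.

-$310 billion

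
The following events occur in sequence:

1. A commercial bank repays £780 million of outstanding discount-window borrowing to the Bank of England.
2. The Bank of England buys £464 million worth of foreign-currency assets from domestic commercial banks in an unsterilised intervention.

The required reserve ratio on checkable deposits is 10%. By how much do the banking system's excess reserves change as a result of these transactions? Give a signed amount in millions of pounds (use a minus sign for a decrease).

-£316 million

Discount-window repayment £780 million: reserves −£780M, deposits 0.
FX purchase £464 million: reserves +£464M, deposits 0.
Totals: Δreserves = −£316M, Δdeposits = 0.
Δrequired reserves = 10% × 0 = 0.
Δexcess reserves = Δreserves − Δrequired = −£316M − (0) = -£316 million.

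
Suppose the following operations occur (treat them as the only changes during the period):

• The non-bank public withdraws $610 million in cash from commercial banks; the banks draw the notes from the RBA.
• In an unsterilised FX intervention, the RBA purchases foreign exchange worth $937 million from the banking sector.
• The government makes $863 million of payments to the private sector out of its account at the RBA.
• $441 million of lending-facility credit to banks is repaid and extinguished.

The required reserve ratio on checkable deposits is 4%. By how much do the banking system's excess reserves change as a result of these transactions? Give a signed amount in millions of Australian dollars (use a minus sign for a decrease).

+$738.88 million

Currency withdrawal $610 million: reserves −$610M, deposits −$610M.
FX purchase $937 million: reserves +$937M, deposits 0.
Government spending $863 million: reserves +$863M, deposits +$863M.
Discount-window repayment $441 million: reserves −$441M, deposits 0.
Totals: Δreserves = +$749M, Δdeposits = +$253M.
Δrequired reserves = 4% × +$253M = +$10.12M.
Δexcess reserves = Δreserves − Δrequired = +$749M − (+$10.12M) = +$738.88 million.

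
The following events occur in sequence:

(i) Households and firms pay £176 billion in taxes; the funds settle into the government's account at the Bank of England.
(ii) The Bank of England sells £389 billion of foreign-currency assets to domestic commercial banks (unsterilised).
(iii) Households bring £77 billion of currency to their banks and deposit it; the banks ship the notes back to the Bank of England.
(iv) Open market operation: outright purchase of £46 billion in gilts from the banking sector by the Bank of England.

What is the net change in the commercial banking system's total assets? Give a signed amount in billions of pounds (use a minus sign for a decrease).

-£99 billion

Bank of England balance sheet:
  Assets:      Securities +£46B, Foreign assets −£389B
  Liabilities: Bank reserves −£442B, Currency in circulation −£77B, Government deposits +£176B
Commercial banking system:
  Assets:      Reserves at CB −£442B, Securities −£46B, Foreign assets +£389B
  Liabilities: Checkable deposits −£99B
Change in total bank assets = -£99 billion.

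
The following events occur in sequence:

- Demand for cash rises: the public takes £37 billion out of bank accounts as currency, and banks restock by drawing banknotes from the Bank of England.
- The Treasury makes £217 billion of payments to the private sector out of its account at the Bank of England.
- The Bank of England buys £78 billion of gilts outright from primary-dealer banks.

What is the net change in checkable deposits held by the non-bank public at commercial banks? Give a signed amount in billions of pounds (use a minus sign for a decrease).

+£180 billion

Currency withdrawal £37 billion: non-bank counterparties' bank balances fall → −£37B.
Government spending £217 billion: non-bank counterparties' bank balances rise → +£217B.
OMO purchase (from banks) £78 billion: the counterparty is a bank, so public deposits are unchanged → 0.
Net: −37 + 217 + 0 = +£180 billion.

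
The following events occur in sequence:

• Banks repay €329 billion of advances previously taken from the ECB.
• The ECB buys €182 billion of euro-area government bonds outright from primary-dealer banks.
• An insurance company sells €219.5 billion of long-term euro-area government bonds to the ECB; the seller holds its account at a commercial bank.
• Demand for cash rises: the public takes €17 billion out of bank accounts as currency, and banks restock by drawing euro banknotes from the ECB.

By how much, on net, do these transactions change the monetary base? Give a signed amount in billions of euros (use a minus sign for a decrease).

Discount-window repayment €329 billion: ECB balance sheet contracts → −€329B.
OMO purchase (from banks) €182 billion: ECB balance sheet expands → +€182B.
Asset purchase (from non-banks) €219.5 billion: ECB balance sheet expands → +€219.5B.
Currency withdrawal €17 billion: just a shift between currency and reserves — both are base money → 0.
Net: −329 + 182 + 219.5 + 0 = +€72.5 billion.

+€72.5 billion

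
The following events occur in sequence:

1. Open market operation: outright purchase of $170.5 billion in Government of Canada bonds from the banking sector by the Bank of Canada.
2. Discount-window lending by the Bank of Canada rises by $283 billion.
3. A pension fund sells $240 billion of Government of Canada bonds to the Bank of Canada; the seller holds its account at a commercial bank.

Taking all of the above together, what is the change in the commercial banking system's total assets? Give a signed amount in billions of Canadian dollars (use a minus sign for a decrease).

Bank of Canada balance sheet:
  Assets:      Securities +$410.5B, Loans to banks +$283B
  Liabilities: Bank reserves +$693.5B
Commercial banking system:
  Assets:      Reserves at CB +$693.5B, Securities −$170.5B
  Liabilities: Checkable deposits +$240B, Borrowings from CB +$283B
Change in total bank assets = +$523 billion.

+$523 billion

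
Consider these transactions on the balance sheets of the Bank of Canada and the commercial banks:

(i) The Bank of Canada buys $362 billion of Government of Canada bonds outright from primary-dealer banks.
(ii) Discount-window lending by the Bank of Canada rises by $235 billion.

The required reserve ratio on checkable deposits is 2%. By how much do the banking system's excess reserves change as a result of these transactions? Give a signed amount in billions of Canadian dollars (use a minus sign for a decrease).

+$597 billion

OMO purchase (from banks) $362 billion: reserves +$362B, deposits 0.
Discount-window loan $235 billion: reserves +$235B, deposits 0.
Totals: Δreserves = +$597B, Δdeposits = 0.
Δrequired reserves = 2% × 0 = 0.
Δexcess reserves = Δreserves − Δrequired = +$597B − (0) = +$597 billion.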